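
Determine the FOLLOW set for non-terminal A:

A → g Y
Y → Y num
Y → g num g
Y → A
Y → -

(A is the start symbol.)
A is the start symbol, so $ ∈ FOLLOW(A).
In Y → A: A is at the end, add FOLLOW(Y)

The FOLLOW sets referred to above (computed the same way, to a fixed point):
  FOLLOW(Y) = { $, 'num' }

Taking the union: FOLLOW(A) = { $, 'num' }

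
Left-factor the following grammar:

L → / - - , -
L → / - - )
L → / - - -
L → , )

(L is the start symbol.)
Left-factoring transforms A → αβ₁ | αβ₂ into A → αA' and A' → β₁ | β₂
(α is the longest common prefix among the alternatives). Repeat until
no nonterminal has two alternatives with a common prefix.

Round 1: L has alternatives sharing prefix '/ - -'. Introduce L': L → / - - L'
  Add: L' → , -
  Add: L' → )
  Add: L' → -

No remaining common prefixes — done.

Resulting grammar:
L → / - - L'
L' → , -
L' → )
L' → -
L → , )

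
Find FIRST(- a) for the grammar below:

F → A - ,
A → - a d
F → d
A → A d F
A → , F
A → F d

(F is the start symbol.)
{ '-' }

To compute FIRST(- a), process the symbols left to right:
Symbol - is a terminal. Add '-' and stop.
FIRST(- a) = { '-' }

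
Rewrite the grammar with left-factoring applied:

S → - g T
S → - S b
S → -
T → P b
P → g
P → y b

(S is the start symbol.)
Left-factoring transforms A → αβ₁ | αβ₂ into A → αA' and A' → β₁ | β₂
(α is the longest common prefix among the alternatives). Repeat until
no nonterminal has two alternatives with a common prefix.

Round 1: S has alternatives sharing prefix '-'. Introduce S': S → - S'
  Add: S' → g T
  Add: S' → S b
  Add: S' → ε

No remaining common prefixes — done.

Resulting grammar:
S → - S'
S' → g T
S' → S b
S' → ε
T → P b
P → g
P → y b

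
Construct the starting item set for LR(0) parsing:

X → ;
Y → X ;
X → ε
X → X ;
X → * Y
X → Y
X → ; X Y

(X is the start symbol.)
{ [X → . * Y], [X → . ; X Y], [X → . ;], [X → . X ;], [X → . Y], [X → .], [X' → . X], [Y → . X ;] }

First, augment the grammar with X' → X
I₀ = CLOSURE({ [X' → . X] }):
  [X' → . X] has the dot before X: add [X → . ;], [X → .], [X → . X ;], [X → . * Y], [X → . Y], [X → . ; X Y]
  [X → . Y] has the dot before Y: add [Y → . X ;]
No further items can be added.

I₀ = { [X → . * Y], [X → . ; X Y], [X → . ;], [X → . X ;], [X → . Y], [X → .], [X' → . X], [Y → . X ;] }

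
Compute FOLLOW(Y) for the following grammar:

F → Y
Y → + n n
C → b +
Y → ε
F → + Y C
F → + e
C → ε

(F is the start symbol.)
{ $, 'b' }

In F → Y: Y is at the end, add FOLLOW(F)
In F → + Y C: Y is followed by C, add FIRST(C) \ {ε} = { 'b' }
  C is nullable, so also add FOLLOW(F)

The FOLLOW sets referred to above (computed the same way, to a fixed point):
  FOLLOW(F) = { $ }

Taking the union: FOLLOW(Y) = { $, 'b' }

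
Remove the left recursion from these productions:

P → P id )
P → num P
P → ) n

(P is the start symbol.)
P → num P P'
P → ) n P'
P' → id ) P'
P' → ε

P is directly left-recursive. The standard transformation for
  A → A α₁ | ... | A α_m | β₁ | ... | β_n
is
  A  → β₁ A' | ... | β_n A'
  A' → α₁ A' | ... | α_m A' | ε

P → num P becomes P → num P P'
P → ) n becomes P → ) n P'
P → P id ) becomes P' → id ) P'
Add P' → ε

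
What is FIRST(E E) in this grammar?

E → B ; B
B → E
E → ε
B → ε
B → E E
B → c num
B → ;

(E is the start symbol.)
{ ';', 'c', ε }

FIRST sets of the non-terminals involved (from the grammar, by fixed-point iteration):
  FIRST(E) = { ';', 'c', ε }

To compute FIRST(E E), process the symbols left to right:
Symbol E is a non-terminal. Add FIRST(E) \ {ε} = { ';', 'c' }
E is nullable (ε ∈ FIRST(E)), continue to the next symbol.
Symbol E is a non-terminal. Add FIRST(E) \ {ε} = { ';', 'c' }
E is nullable (ε ∈ FIRST(E)), continue to the next symbol.
All symbols are nullable, so ε is in the result.
FIRST(E E) = { ';', 'c', ε }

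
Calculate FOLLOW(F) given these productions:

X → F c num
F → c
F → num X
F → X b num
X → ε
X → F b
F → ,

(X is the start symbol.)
{ 'b', 'c' }

To compute FOLLOW(F), find every occurrence of F on a right-hand side N → α F β: add FIRST(β) \ {ε}, and if β is empty or nullable also add FOLLOW(N). Iterate to a fixed point.

In X → F c num: F is followed by c num, add FIRST(c num) \ {ε} = { 'c' }
In X → F b: F is followed by b, add FIRST(b) \ {ε} = { 'b' }

Taking the union: FOLLOW(F) = { 'b', 'c' }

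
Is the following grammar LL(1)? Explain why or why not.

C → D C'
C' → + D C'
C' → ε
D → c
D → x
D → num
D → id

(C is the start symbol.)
Relevant sets:
  FOLLOW(C') = { $ }

For C':
  PREDICT(C' → '+' D C') = { '+' }
  PREDICT(C' → ε) = { $ }
For D:
  PREDICT(D → c) = { 'c' }
  PREDICT(D → x) = { 'x' }
  PREDICT(D → num) = { 'num' }
  PREDICT(D → id) = { 'id' }
C has a single production, so nothing to check there.

All predict sets are disjoint. The grammar IS LL(1).

Answer: Yes, the grammar is LL(1).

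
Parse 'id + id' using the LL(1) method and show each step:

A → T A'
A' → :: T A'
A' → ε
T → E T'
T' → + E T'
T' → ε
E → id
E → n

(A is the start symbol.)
Stack is shown with the top on the left.

Stack        Input      Action
------------------------------
A $          id + id $  output A → T A'
T A' $       id + id $  output T → E T'
E T' A' $    id + id $  output E → id
id T' A' $   id + id $  match 'id'
T' A' $      + id $     output T' → + E T'
+ E T' A' $  + id $     match '+'
E T' A' $    id $       output E → id
id T' A' $   id $       match 'id'
T' A' $      $          output T' → ε
A' $         $          output A' → ε
$            $          accept

The string is accepted.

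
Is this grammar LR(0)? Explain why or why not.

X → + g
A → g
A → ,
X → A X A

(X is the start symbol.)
Yes, the grammar is LR(0)

A grammar is LR(0) if no state in the canonical LR(0) collection has:
  - both a shift item (dot before a terminal) and a complete item (shift-reduce conflict), or
  - two or more complete items (reduce-reduce conflict; the accept item [X' → X .] counts as a complete item here).

Augment with X' → X and build the canonical LR(0) collection (I0 = CLOSURE({[X' → . X]}), then GOTO on every symbol after a dot until no new states appear). It has 9 states:
  I0: { [A → . ,], [A → . g], [X → . + g], [X → . A X A], [X' → . X] }  — shift
  I1: { [X → + . g] }  — shift
  I2: { [A → , .] }  — reduce
  I3: { [A → . ,], [A → . g], [X → . + g], [X → . A X A], [X → A . X A] }  — shift
  I4: { [X' → X .] }  — accept
  I5: { [A → g .] }  — reduce
  I6: { [A → . ,], [A → . g], [X → A X . A] }  — shift
  I7: { [X → A X A .] }  — reduce
  I8: { [X → + g .] }  — reduce

Every state is either a pure shift/goto state or contains exactly one complete item and nothing to shift — no conflicts. The grammar is LR(0).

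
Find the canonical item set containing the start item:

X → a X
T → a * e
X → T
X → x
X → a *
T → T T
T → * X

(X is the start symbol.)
{ [T → . * X], [T → . T T], [T → . a * e], [X → . T], [X → . a *], [X → . a X], [X → . x], [X' → . X] }

First, augment the grammar with X' → X
I₀ = CLOSURE({ [X' → . X] }):
  [X' → . X] has the dot before X: add [X → . a X], [X → . T], [X → . x], [X → . a *]
  [X → . T] has the dot before T: add [T → . a * e], [T → . T T], [T → . * X]
No further items can be added.

I₀ = { [T → . * X], [T → . T T], [T → . a * e], [X → . T], [X → . a *], [X → . a X], [X → . x], [X' → . X] }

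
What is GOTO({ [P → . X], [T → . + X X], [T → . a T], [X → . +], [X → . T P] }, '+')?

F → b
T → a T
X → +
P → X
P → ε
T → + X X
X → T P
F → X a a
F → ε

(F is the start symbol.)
{ [T → + . X X], [T → . + X X], [T → . a T], [X → + .], [X → . +], [X → . T P] }

GOTO(I, '+') = CLOSURE({ [A → αX.β] : [A → α.Xβ] ∈ I, X = '+' })

Items with dot before '+', with the dot advanced:
  [T → . + X X] → [T → + . X X]
  [X → . +] → [X → + .]
Closure of the advanced items:
  [T → + . X X] has the dot before X: add [X → . +], [X → . T P]
  [X → . T P] has the dot before T: add [T → . a T], [T → . + X X]

GOTO = { [T → + . X X], [T → . + X X], [T → . a T], [X → + .], [X → . +], [X → . T P] }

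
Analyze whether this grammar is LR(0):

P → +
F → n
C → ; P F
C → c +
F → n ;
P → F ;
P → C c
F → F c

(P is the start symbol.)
A grammar is LR(0) if no state in the canonical LR(0) collection has:
  - both a shift item (dot before a terminal) and a complete item (shift-reduce conflict), or
  - two or more complete items (reduce-reduce conflict; the accept item [P' → P .] counts as a complete item here).

Augment with P' → P and build the canonical LR(0) collection (I0 = CLOSURE({[P' → . P]}), then GOTO on every symbol after a dot until no new states appear). It has 15 states:
  I0: { [C → . ; P F], [C → . c +], [F → . F c], [F → . n ;], [F → . n], [P → . +], [P → . C c], [P → . F ;], [P' → . P] }  — shift
  I1: { [P → + .] }  — reduce
  I2: { [C → . ; P F], [C → . c +], [C → ; . P F], [F → . F c], [F → . n ;], [F → . n], [P → . +], [P → . C c], [P → . F ;] }  — shift
  I3: { [P → C . c] }  — shift
  I4: { [F → F . c], [P → F . ;] }  — shift
  I5: { [P' → P .] }  — accept
  I6: { [C → c . +] }  — shift
  I7: { [F → n . ;], [F → n .] }  — shift, reduce
  I8: { [F → n ; .] }  — reduce
  I9: { [C → c + .] }  — reduce
  I10: { [P → F ; .] }  — reduce
  I11: { [F → F c .] }  — reduce
  I12: { [P → C c .] }  — reduce
  I13: { [C → ; P . F], [F → . F c], [F → . n ;], [F → . n] }  — shift
  I14: { [C → ; P F .], [F → F . c] }  — shift, reduce

Conflict in state I7:
  Shift-reduce conflict between [F → n .] and [F → n . ;]
So the grammar is NOT LR(0).

Answer: No. Shift-reduce conflict between [F → n .] and [F → n . ;]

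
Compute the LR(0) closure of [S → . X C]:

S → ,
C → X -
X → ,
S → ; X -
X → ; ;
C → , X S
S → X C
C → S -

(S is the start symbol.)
Start with: [S → . X C]
  [S → . X C] has the dot before X: add [X → . ,], [X → . ; ;]
No further items can be added.

CLOSURE = { [S → . X C], [X → . ,], [X → . ; ;] }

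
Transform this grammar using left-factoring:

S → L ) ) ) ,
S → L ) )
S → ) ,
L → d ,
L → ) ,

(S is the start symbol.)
S → L ) ) S'
S' → ) ,
S' → ε
S → ) ,
L → d ,
L → ) ,

Left-factoring transforms A → αβ₁ | αβ₂ into A → αA' and A' → β₁ | β₂
(α is the longest common prefix among the alternatives). Repeat until
no nonterminal has two alternatives with a common prefix.

Round 1: S has alternatives sharing prefix 'L ) )'. Introduce S': S → L ) ) S'
  Add: S' → ) ,
  Add: S' → ε

No remaining common prefixes — done.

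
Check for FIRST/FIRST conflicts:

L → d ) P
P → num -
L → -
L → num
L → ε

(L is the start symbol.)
No FIRST/FIRST conflicts.

A FIRST/FIRST conflict occurs when two productions N → α and N → β for the same non-terminal have FIRST(α) ∩ FIRST(β) ≠ ∅ (with ε ∈ FIRST of a nullable right-hand side, so two nullable alternatives also conflict).

Productions for L:
  L → d ) P: FIRST = { 'd' }
  L → -: FIRST = { '-' }
  L → num: FIRST = { 'num' }
  L → ε: FIRST = { ε }
P has only one production, so no FIRST/FIRST conflict is possible there.

All alternatives of each non-terminal have pairwise disjoint FIRST sets.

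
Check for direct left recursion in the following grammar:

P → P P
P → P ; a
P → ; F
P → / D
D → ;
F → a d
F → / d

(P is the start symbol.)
P → P P: LEFT RECURSIVE (starts with P)
P → P ; a: LEFT RECURSIVE (starts with P)
P → ; F: starts with ';'
P → / D: starts with '/'
D → ;: starts with ';'
F → a d: starts with a
F → / d: starts with '/'

The grammar has direct left recursion on: P.

Answer: Yes, P is left-recursive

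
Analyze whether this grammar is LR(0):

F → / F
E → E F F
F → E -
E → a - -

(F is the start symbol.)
A grammar is LR(0) if no state in the canonical LR(0) collection has:
  - both a shift item (dot before a terminal) and a complete item (shift-reduce conflict), or
  - two or more complete items (reduce-reduce conflict; the accept item [F' → F .] counts as a complete item here).

Augment with F' → F and build the canonical LR(0) collection (I0 = CLOSURE({[F' → . F]}), then GOTO on every symbol after a dot until no new states appear). It has 11 states:
  I0: { [E → . E F F], [E → . a - -], [F → . / F], [F → . E -], [F' → . F] }  — shift
  I1: { [E → . E F F], [E → . a - -], [F → . / F], [F → . E -], [F → / . F] }  — shift
  I2: { [E → . E F F], [E → . a - -], [E → E . F F], [F → . / F], [F → . E -], [F → E . -] }  — shift
  I3: { [F' → F .] }  — accept
  I4: { [E → a . - -] }  — shift
  I5: { [E → a - . -] }  — shift
  I6: { [E → a - - .] }  — reduce
  I7: { [F → E - .] }  — reduce
  I8: { [E → . E F F], [E → . a - -], [E → E F . F], [F → . / F], [F → . E -] }  — shift
  I9: { [E → E F F .] }  — reduce
  I10: { [F → / F .] }  — reduce

Every state is either a pure shift/goto state or contains exactly one complete item and nothing to shift — no conflicts. The grammar is LR(0).

Answer: Yes, the grammar is LR(0)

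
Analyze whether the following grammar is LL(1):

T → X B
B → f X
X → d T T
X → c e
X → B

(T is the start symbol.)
Yes, the grammar is LL(1).

Relevant sets:
  FIRST(B) = { 'f' }

For X:
  PREDICT(X → d T T) = { 'd' }
  PREDICT(X → c e) = { 'c' }
  PREDICT(X → B) = { 'f' }
T, B have a single production, so nothing to check there.

All predict sets are disjoint. The grammar IS LL(1).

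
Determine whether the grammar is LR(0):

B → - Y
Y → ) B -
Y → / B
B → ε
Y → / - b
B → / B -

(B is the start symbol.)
A grammar is LR(0) if no state in the canonical LR(0) collection has:
  - both a shift item (dot before a terminal) and a complete item (shift-reduce conflict), or
  - two or more complete items (reduce-reduce conflict; the accept item [B' → B .] counts as a complete item here).

Augment with B' → B and build the canonical LR(0) collection (I0 = CLOSURE({[B' → . B]}), then GOTO on every symbol after a dot until no new states appear). It has 14 states:
  I0: { [B → . - Y], [B → . / B -], [B → .], [B' → . B] }  — shift, reduce
  I1: { [B → - . Y], [Y → . ) B -], [Y → . / - b], [Y → . / B] }  — shift
  I2: { [B → . - Y], [B → . / B -], [B → .], [B → / . B -] }  — shift, reduce
  I3: { [B' → B .] }  — accept
  I4: { [B → / B . -] }  — shift
  I5: { [B → / B - .] }  — reduce
  I6: { [B → . - Y], [B → . / B -], [B → .], [Y → ) . B -] }  — shift, reduce
  I7: { [B → . - Y], [B → . / B -], [B → .], [Y → / . - b], [Y → / . B] }  — shift, reduce
  I8: { [B → - Y .] }  — reduce
  I9: { [B → - . Y], [Y → . ) B -], [Y → . / - b], [Y → . / B], [Y → / - . b] }  — shift
  I10: { [Y → / B .] }  — reduce
  I11: { [Y → / - b .] }  — reduce
  I12: { [Y → ) B . -] }  — shift
  I13: { [Y → ) B - .] }  — reduce

Conflict in state I0:
  Shift-reduce conflict between [B → .] and [B → . - Y]
So the grammar is NOT LR(0).

Answer: No. Shift-reduce conflict between [B → .] and [B → . - Y]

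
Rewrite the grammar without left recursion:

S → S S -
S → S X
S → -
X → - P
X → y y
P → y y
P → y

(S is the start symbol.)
S is directly left-recursive. The standard transformation for
  A → A α₁ | ... | A α_m | β₁ | ... | β_n
is
  A  → β₁ A' | ... | β_n A'
  A' → α₁ A' | ... | α_m A' | ε

S → - becomes S → - S'
S → S S - becomes S' → S - S'
S → S X becomes S' → X S'
Add S' → ε

Productions for other non-terminals are unchanged:
  X → - P
  X → y y
  P → y y
  P → y

Resulting grammar:
S → - S'
S' → S - S'
S' → X S'
S' → ε
X → - P
X → y y
P → y y
P → y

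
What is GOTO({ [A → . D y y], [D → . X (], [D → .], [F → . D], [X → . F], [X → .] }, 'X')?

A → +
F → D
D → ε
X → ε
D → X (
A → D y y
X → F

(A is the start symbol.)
GOTO(I, 'X') = CLOSURE({ [A → αX.β] : [A → α.Xβ] ∈ I, X = 'X' })

Items with dot before 'X', with the dot advanced:
  [D → . X (] → [D → X . (]
Closure adds nothing (no advanced item has the dot before a non-terminal).

GOTO = { [D → X . (] }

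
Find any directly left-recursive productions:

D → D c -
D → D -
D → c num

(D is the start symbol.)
Direct left recursion occurs when N → N α for some non-terminal N (the right-hand side begins with the left-hand side itself).

D → D c -: LEFT RECURSIVE (starts with D)
D → D -: LEFT RECURSIVE (starts with D)
D → c num: starts with c

The grammar has direct left recursion on: D.

Answer: Yes, D is left-recursive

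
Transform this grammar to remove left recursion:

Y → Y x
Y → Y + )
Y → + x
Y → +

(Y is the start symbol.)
Y → + x Y'
Y → + Y'
Y' → x Y'
Y' → + ) Y'
Y' → ε

Y is directly left-recursive. The standard transformation for
  A → A α₁ | ... | A α_m | β₁ | ... | β_n
is
  A  → β₁ A' | ... | β_n A'
  A' → α₁ A' | ... | α_m A' | ε

Y → + x becomes Y → + x Y'
Y → + becomes Y → + Y'
Y → Y x becomes Y' → x Y'
Y → Y + ) becomes Y' → + ) Y'
Add Y' → ε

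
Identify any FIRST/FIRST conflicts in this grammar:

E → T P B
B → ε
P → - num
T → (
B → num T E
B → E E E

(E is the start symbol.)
No FIRST/FIRST conflicts.

A FIRST/FIRST conflict occurs when two productions N → α and N → β for the same non-terminal have FIRST(α) ∩ FIRST(β) ≠ ∅ (with ε ∈ FIRST of a nullable right-hand side, so two nullable alternatives also conflict).

FIRST sets of the non-terminals at (or reachable through a nullable prefix from) the front of some alternative:
  FIRST(E) = { '(' }

Productions for B:
  B → ε: FIRST = { ε }
  B → num T E: FIRST = { 'num' }
  B → E E E: FIRST = { '(' }
E, P, T have only one production, so no FIRST/FIRST conflict is possible there.

All alternatives of each non-terminal have pairwise disjoint FIRST sets.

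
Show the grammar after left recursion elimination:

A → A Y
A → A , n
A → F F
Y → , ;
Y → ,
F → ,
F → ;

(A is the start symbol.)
A is directly left-recursive. The standard transformation for
  A → A α₁ | ... | A α_m | β₁ | ... | β_n
is
  A  → β₁ A' | ... | β_n A'
  A' → α₁ A' | ... | α_m A' | ε

A → F F becomes A → F F A'
A → A Y becomes A' → Y A'
A → A , n becomes A' → , n A'
Add A' → ε

Productions for other non-terminals are unchanged:
  Y → , ;
  Y → ,
  F → ,
  F → ;

Resulting grammar:
A → F F A'
A' → Y A'
A' → , n A'
A' → ε
Y → , ;
Y → ,
F → ,
F → ;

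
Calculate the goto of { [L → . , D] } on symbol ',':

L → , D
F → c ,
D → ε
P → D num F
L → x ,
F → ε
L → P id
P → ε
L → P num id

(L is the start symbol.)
{ [D → .], [L → , . D] }

GOTO(I, ',') = CLOSURE({ [A → αX.β] : [A → α.Xβ] ∈ I, X = ',' })

Items with dot before ',', with the dot advanced:
  [L → . , D] → [L → , . D]
Closure of the advanced items:
  [L → , . D] has the dot before D: add [D → .]

GOTO = { [D → .], [L → , . D] }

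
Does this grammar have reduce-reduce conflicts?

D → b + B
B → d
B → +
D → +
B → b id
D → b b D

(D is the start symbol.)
Augment with D' → D and build the canonical LR(0) collection (I0 = CLOSURE({[D' → . D]}), then GOTO on every symbol after a dot until no new states appear). It has 12 states:
  I0: { [D → . +], [D → . b + B], [D → . b b D], [D' → . D] }  — shift
  I1: { [D → + .] }  — reduce
  I2: { [D' → D .] }  — accept
  I3: { [D → b . + B], [D → b . b D] }  — shift
  I4: { [B → . +], [B → . b id], [B → . d], [D → b + . B] }  — shift
  I5: { [D → . +], [D → . b + B], [D → . b b D], [D → b b . D] }  — shift
  I6: { [D → b b D .] }  — reduce
  I7: { [B → + .] }  — reduce
  I8: { [D → b + B .] }  — reduce
  I9: { [B → b . id] }  — shift
  I10: { [B → d .] }  — reduce
  I11: { [B → b id .] }  — reduce

No state contains more than one complete item.

Answer: No reduce-reduce conflicts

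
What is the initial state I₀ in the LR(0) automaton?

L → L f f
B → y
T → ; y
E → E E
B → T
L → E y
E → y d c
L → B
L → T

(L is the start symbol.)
First, augment the grammar with L' → L
I₀ = CLOSURE({ [L' → . L] }):
  [L' → . L] has the dot before L: add [L → . L f f], [L → . E y], [L → . B], [L → . T]
  [L → . E y] has the dot before E: add [E → . E E], [E → . y d c]
  [L → . B] has the dot before B: add [B → . y], [B → . T]
  [L → . T] has the dot before T: add [T → . ; y]
No further items can be added.

I₀ = { [B → . T], [B → . y], [E → . E E], [E → . y d c], [L → . B], [L → . E y], [L → . L f f], [L → . T], [L' → . L], [T → . ; y] }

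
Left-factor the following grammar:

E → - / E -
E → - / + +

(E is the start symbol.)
E → - / E'
E' → E -
E' → + +

Left-factoring transforms A → αβ₁ | αβ₂ into A → αA' and A' → β₁ | β₂
(α is the longest common prefix among the alternatives). Repeat until
no nonterminal has two alternatives with a common prefix.

Round 1: E has alternatives sharing prefix '- /'. Introduce E': E → - / E'
  Add: E' → E -
  Add: E' → + +

No remaining common prefixes — done.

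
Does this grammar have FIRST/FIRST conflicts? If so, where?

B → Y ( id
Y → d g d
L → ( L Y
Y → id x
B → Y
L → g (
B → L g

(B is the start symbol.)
Yes. B → Y '(' id / B → Y on { 'd', 'id' }

FIRST sets of the non-terminals at (or reachable through a nullable prefix from) the front of some alternative:
  FIRST(Y) = { 'd', 'id' }
  FIRST(L) = { '(', 'g' }

Productions for B:
  B → Y ( id: FIRST = { 'd', 'id' }
  B → Y: FIRST = { 'd', 'id' }
  B → L g: FIRST = { '(', 'g' }
Productions for Y:
  Y → d g d: FIRST = { 'd' }
  Y → id x: FIRST = { 'id' }
Productions for L:
  L → ( L Y: FIRST = { '(' }
  L → g (: FIRST = { 'g' }

Conflict for B: B → Y ( id and B → Y
  Overlap: { 'd', 'id' }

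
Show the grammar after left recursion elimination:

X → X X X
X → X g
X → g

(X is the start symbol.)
X → g X'
X' → X X X'
X' → g X'
X' → ε

X is directly left-recursive. The standard transformation for
  A → A α₁ | ... | A α_m | β₁ | ... | β_n
is
  A  → β₁ A' | ... | β_n A'
  A' → α₁ A' | ... | α_m A' | ε

X → g becomes X → g X'
X → X X X becomes X' → X X X'
X → X g becomes X' → g X'
Add X' → ε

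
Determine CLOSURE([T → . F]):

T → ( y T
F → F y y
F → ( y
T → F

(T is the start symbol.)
{ [F → . ( y], [F → . F y y], [T → . F] }

To compute CLOSURE, for each item [A → α.Bβ] where B is a non-terminal, add [B → .γ] for all productions B → γ; repeat for the newly added items until nothing changes.

Start with: [T → . F]
  [T → . F] has the dot before F: add [F → . F y y], [F → . ( y]
No further items can be added.

CLOSURE = { [F → . ( y], [F → . F y y], [T → . F] }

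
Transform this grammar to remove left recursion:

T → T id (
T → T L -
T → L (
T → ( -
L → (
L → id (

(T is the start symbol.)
T is directly left-recursive. The standard transformation for
  A → A α₁ | ... | A α_m | β₁ | ... | β_n
is
  A  → β₁ A' | ... | β_n A'
  A' → α₁ A' | ... | α_m A' | ε

T → L ( becomes T → L ( T'
T → ( - becomes T → ( - T'
T → T id ( becomes T' → id ( T'
T → T L - becomes T' → L - T'
Add T' → ε

Productions for other non-terminals are unchanged:
  L → (
  L → id (

Resulting grammar:
T → L ( T'
T → ( - T'
T' → id ( T'
T' → L - T'
T' → ε
L → (
L → id (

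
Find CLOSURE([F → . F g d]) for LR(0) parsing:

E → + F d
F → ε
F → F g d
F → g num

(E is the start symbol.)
{ [F → . F g d], [F → . g num], [F → .] }

Start with: [F → . F g d]
  [F → . F g d] has the dot before F: add [F → .], [F → . g num]
No further items can be added.

CLOSURE = { [F → . F g d], [F → . g num], [F → .] }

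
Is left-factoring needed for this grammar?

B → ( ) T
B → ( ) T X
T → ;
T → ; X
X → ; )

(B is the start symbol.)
Left-factoring is needed when two productions for the same non-terminal
share a common prefix on the right-hand side.

Productions for B:
  B → ( ) T
  B → ( ) T X
Productions for T:
  T → ;
  T → ; X

Found common prefix '( ) T' in productions for B
Found common prefix ';' in productions for T

Answer: Yes, B has productions with common prefix '( ) T'; T has productions with common prefix ';'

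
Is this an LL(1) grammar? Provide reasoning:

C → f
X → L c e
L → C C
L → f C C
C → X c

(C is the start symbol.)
No. Predict set conflict for C: { 'f' }

A grammar is LL(1) if for each non-terminal N with multiple productions, the predict sets of those productions are pairwise disjoint, where PREDICT(N → α) = (FIRST(α) \ {ε}) ∪ (FOLLOW(N) if α ⇒* ε).

Relevant sets:
  FIRST(X) = { 'f' }
  FIRST(C) = { 'f' }

For C:
  PREDICT(C → f) = { 'f' }
  PREDICT(C → X c) = { 'f' }
For L:
  PREDICT(L → C C) = { 'f' }
  PREDICT(L → f C C) = { 'f' }
X has a single production, so nothing to check there.

Conflict found: Predict set conflict for C: { 'f' }
The grammar is NOT LL(1).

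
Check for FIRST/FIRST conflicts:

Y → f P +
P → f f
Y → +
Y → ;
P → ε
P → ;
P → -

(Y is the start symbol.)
No FIRST/FIRST conflicts.

A FIRST/FIRST conflict occurs when two productions N → α and N → β for the same non-terminal have FIRST(α) ∩ FIRST(β) ≠ ∅ (with ε ∈ FIRST of a nullable right-hand side, so two nullable alternatives also conflict).

Productions for Y:
  Y → f P +: FIRST = { 'f' }
  Y → +: FIRST = { '+' }
  Y → ;: FIRST = { ';' }
Productions for P:
  P → f f: FIRST = { 'f' }
  P → ε: FIRST = { ε }
  P → ;: FIRST = { ';' }
  P → -: FIRST = { '-' }

All alternatives of each non-terminal have pairwise disjoint FIRST sets.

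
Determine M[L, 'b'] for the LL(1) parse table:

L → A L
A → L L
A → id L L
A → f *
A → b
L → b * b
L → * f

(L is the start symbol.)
L → A L, L → b * b

To find M[L, 'b'], we find productions for L where 'b' is in the predict set (PREDICT(N → α) = (FIRST(α) \ {ε}) ∪ (FOLLOW(N) if α ⇒* ε)).

Relevant sets:
  FIRST(A) = { '*', 'b', 'f', 'id' }

L → A L: PREDICT = { '*', 'b', 'f', 'id' }
  'b' is in predict set, so this production goes in M[L, 'b']
L → b * b: PREDICT = { 'b' }
  'b' is in predict set, so this production goes in M[L, 'b']
L → * f: PREDICT = { '*' }

M[L, 'b'] = L → A L, L → b * b  (a multiply-defined cell — the grammar is not LL(1))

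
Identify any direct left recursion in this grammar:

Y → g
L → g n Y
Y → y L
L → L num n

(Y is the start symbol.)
Yes, L is left-recursive

Y → g: starts with g
L → g n Y: starts with g
Y → y L: starts with y
L → L num n: LEFT RECURSIVE (starts with L)

The grammar has direct left recursion on: L.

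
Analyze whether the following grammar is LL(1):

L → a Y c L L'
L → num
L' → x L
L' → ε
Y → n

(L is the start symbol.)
A grammar is LL(1) if for each non-terminal N with multiple productions, the predict sets of those productions are pairwise disjoint, where PREDICT(N → α) = (FIRST(α) \ {ε}) ∪ (FOLLOW(N) if α ⇒* ε).

Relevant sets:
  FOLLOW(L') = { $, 'x' }

For L:
  PREDICT(L → a Y c L L') = { 'a' }
  PREDICT(L → num) = { 'num' }
For L':
  PREDICT(L' → x L) = { 'x' }
  PREDICT(L' → ε) = { $, 'x' }
Y has a single production, so nothing to check there.

Conflict found: Predict set conflict for L': { 'x' }
The grammar is NOT LL(1).

Answer: No. Predict set conflict for L': { 'x' }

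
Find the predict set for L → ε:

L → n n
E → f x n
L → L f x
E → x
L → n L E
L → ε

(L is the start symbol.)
{ $, 'f', 'x' }

PREDICT(L → ε) = (FIRST(RHS) \ {ε}) ∪ (FOLLOW(L) if ε ∈ FIRST(RHS), i.e. RHS ⇒* ε)
The right-hand side is ε (FIRST(ε) = { ε }), so the predict set is FOLLOW(L) = { $, 'f', 'x' }
PREDICT(L → ε) = { $, 'f', 'x' }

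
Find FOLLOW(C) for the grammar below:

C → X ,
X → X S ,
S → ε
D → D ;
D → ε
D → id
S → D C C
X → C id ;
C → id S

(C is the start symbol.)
{ $, ',', 'id' }

To compute FOLLOW(C), find every occurrence of C on a right-hand side N → α C β: add FIRST(β) \ {ε}, and if β is empty or nullable also add FOLLOW(N). Iterate to a fixed point.

C is the start symbol, so $ ∈ FOLLOW(C).
In S → D C C: C is followed by C, add FIRST(C) \ {ε} = { 'id' }
In S → D C C: C is at the end, add FOLLOW(S)
In X → C id ;: C is followed by id ';', add FIRST(id ';') \ {ε} = { 'id' }

The FOLLOW sets referred to above (computed the same way, to a fixed point):
  FOLLOW(S) = { $, ',', 'id' }

Taking the union: FOLLOW(C) = { $, ',', 'id' }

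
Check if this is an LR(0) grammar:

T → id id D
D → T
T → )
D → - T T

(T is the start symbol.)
Yes, the grammar is LR(0)

A grammar is LR(0) if no state in the canonical LR(0) collection has:
  - both a shift item (dot before a terminal) and a complete item (shift-reduce conflict), or
  - two or more complete items (reduce-reduce conflict; the accept item [T' → T .] counts as a complete item here).

Augment with T' → T and build the canonical LR(0) collection (I0 = CLOSURE({[T' → . T]}), then GOTO on every symbol after a dot until no new states appear). It has 10 states:
  I0: { [T → . )], [T → . id id D], [T' → . T] }  — shift
  I1: { [T → ) .] }  — reduce
  I2: { [T' → T .] }  — accept
  I3: { [T → id . id D] }  — shift
  I4: { [D → . - T T], [D → . T], [T → . )], [T → . id id D], [T → id id . D] }  — shift
  I5: { [D → - . T T], [T → . )], [T → . id id D] }  — shift
  I6: { [T → id id D .] }  — reduce
  I7: { [D → T .] }  — reduce
  I8: { [D → - T . T], [T → . )], [T → . id id D] }  — shift
  I9: { [D → - T T .] }  — reduce

Every state is either a pure shift/goto state or contains exactly one complete item and nothing to shift — no conflicts. The grammar is LR(0).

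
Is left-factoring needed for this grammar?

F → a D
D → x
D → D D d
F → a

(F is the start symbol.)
Left-factoring is needed when two productions for the same non-terminal
share a common prefix on the right-hand side.

Productions for F:
  F → a D
  F → a
Productions for D:
  D → x
  D → D D d

Found common prefix 'a' in productions for F

Answer: Yes, F has productions with common prefix 'a'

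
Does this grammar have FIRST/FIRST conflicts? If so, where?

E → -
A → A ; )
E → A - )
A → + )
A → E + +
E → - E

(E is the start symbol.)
FIRST sets of the non-terminals at (or reachable through a nullable prefix from) the front of some alternative:
  FIRST(A) = { '+', '-' }
  FIRST(E) = { '+', '-' }

Productions for E:
  E → -: FIRST = { '-' }
  E → A - ): FIRST = { '+', '-' }
  E → - E: FIRST = { '-' }
Productions for A:
  A → A ; ): FIRST = { '+', '-' }
  A → + ): FIRST = { '+' }
  A → E + +: FIRST = { '+', '-' }

Conflict for E: E → - and E → A - )
  Overlap: { '-' }
Conflict for E: E → - and E → - E
  Overlap: { '-' }
Conflict for E: E → A - ) and E → - E
  Overlap: { '-' }
Conflict for A: A → A ; ) and A → + )
  Overlap: { '+' }
Conflict for A: A → A ; ) and A → E + +
  Overlap: { '+', '-' }
Conflict for A: A → + ) and A → E + +
  Overlap: { '+' }

Answer: Yes. E → '-' / E → A '-' ')' on { '-' }; E → '-' / E → '-' E on { '-' }; E → A '-' ')' / E → '-' E on { '-' }; A → A ';' ')' / A → '+' ')' on { '+' }; A → A ';' ')' / A → E '+' '+' on { '+', '-' }; A → '+' ')' / A → E '+' '+' on { '+' }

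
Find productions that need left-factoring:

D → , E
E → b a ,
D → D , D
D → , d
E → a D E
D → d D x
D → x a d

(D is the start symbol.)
Left-factoring is needed when two productions for the same non-terminal
share a common prefix on the right-hand side.

Productions for D:
  D → , E
  D → D , D
  D → , d
  D → d D x
  D → x a d
Productions for E:
  E → b a ,
  E → a D E

Found common prefix ',' in productions for D

Answer: Yes, D has productions with common prefix ','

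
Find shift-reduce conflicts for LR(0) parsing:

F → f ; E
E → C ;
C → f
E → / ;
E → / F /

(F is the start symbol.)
No shift-reduce conflicts

Augment with F' → F and build the canonical LR(0) collection (I0 = CLOSURE({[F' → . F]}), then GOTO on every symbol after a dot until no new states appear). It has 12 states:
  I0: { [F → . f ; E], [F' → . F] }  — shift
  I1: { [F' → F .] }  — accept
  I2: { [F → f . ; E] }  — shift
  I3: { [C → . f], [E → . / ;], [E → . / F /], [E → . C ;], [F → f ; . E] }  — shift
  I4: { [E → / . ;], [E → / . F /], [F → . f ; E] }  — shift
  I5: { [E → C . ;] }  — shift
  I6: { [F → f ; E .] }  — reduce
  I7: { [C → f .] }  — reduce
  I8: { [E → C ; .] }  — reduce
  I9: { [E → / ; .] }  — reduce
  I10: { [E → / F . /] }  — shift
  I11: { [E → / F / .] }  — reduce

No state contains both a complete item and a shift item.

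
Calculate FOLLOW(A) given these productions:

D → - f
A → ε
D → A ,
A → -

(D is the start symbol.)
{ ',' }

To compute FOLLOW(A), find every occurrence of A on a right-hand side N → α A β: add FIRST(β) \ {ε}, and if β is empty or nullable also add FOLLOW(N). Iterate to a fixed point.

In D → A ,: A is followed by ',', add FIRST(',') \ {ε} = { ',' }

Taking the union: FOLLOW(A) = { ',' }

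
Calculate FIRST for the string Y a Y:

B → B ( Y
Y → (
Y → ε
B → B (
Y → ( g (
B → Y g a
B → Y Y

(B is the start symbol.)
FIRST sets of the non-terminals involved (from the grammar, by fixed-point iteration):
  FIRST(Y) = { '(', ε }

To compute FIRST(Y a Y), process the symbols left to right:
Symbol Y is a non-terminal. Add FIRST(Y) \ {ε} = { '(' }
Y is nullable (ε ∈ FIRST(Y)), continue to the next symbol.
Symbol a is a terminal. Add 'a' and stop.
FIRST(Y a Y) = { '(', 'a' }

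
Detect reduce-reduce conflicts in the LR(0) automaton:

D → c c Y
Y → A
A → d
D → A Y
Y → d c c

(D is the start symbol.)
No reduce-reduce conflicts

Augment with D' → D and build the canonical LR(0) collection (I0 = CLOSURE({[D' → . D]}), then GOTO on every symbol after a dot until no new states appear). It has 12 states:
  I0: { [A → . d], [D → . A Y], [D → . c c Y], [D' → . D] }  — shift
  I1: { [A → . d], [D → A . Y], [Y → . A], [Y → . d c c] }  — shift
  I2: { [D' → D .] }  — accept
  I3: { [D → c . c Y] }  — shift
  I4: { [A → d .] }  — reduce
  I5: { [A → . d], [D → c c . Y], [Y → . A], [Y → . d c c] }  — shift
  I6: { [Y → A .] }  — reduce
  I7: { [D → c c Y .] }  — reduce
  I8: { [A → d .], [Y → d . c c] }  — shift, reduce
  I9: { [Y → d c . c] }  — shift
  I10: { [Y → d c c .] }  — reduce
  I11: { [D → A Y .] }  — reduce

No state contains more than one complete item.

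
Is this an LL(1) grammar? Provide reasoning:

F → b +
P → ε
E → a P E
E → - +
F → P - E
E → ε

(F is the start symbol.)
Yes, the grammar is LL(1).

A grammar is LL(1) if for each non-terminal N with multiple productions, the predict sets of those productions are pairwise disjoint, where PREDICT(N → α) = (FIRST(α) \ {ε}) ∪ (FOLLOW(N) if α ⇒* ε).

Relevant sets:
  FIRST(P) = { ε }
  FOLLOW(E) = { $ }

For F:
  PREDICT(F → b '+') = { 'b' }
  PREDICT(F → P '-' E) = { '-' }
For E:
  PREDICT(E → a P E) = { 'a' }
  PREDICT(E → '-' '+') = { '-' }
  PREDICT(E → ε) = { $ }
P has a single production, so nothing to check there.

All predict sets are disjoint. The grammar IS LL(1).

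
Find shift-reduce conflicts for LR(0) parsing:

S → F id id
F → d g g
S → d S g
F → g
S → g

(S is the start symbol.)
Augment with S' → S and build the canonical LR(0) collection (I0 = CLOSURE({[S' → . S]}), then GOTO on every symbol after a dot until no new states appear). It has 11 states:
  I0: { [F → . d g g], [F → . g], [S → . F id id], [S → . d S g], [S → . g], [S' → . S] }  — shift
  I1: { [S → F . id id] }  — shift
  I2: { [S' → S .] }  — accept
  I3: { [F → . d g g], [F → . g], [F → d . g g], [S → . F id id], [S → . d S g], [S → . g], [S → d . S g] }  — shift
  I4: { [F → g .], [S → g .] }  — 2 reduces
  I5: { [S → d S . g] }  — shift
  I6: { [F → d g . g], [F → g .], [S → g .] }  — shift, 2 reduces
  I7: { [F → d g g .] }  — reduce
  I8: { [S → d S g .] }  — reduce
  I9: { [S → F id . id] }  — shift
  I10: { [S → F id id .] }  — reduce

I6 contains reduce items [F → g .], [S → g .] and shift item [F → d g . g] — shift-reduce conflict.

Answer: Yes — I6: [F → g .] vs [F → d g . g]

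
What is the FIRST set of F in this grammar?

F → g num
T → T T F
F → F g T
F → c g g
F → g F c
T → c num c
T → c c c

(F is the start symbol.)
{ 'c', 'g' }

To compute FIRST(F), examine every production with F on the left-hand side, reading each right-hand side left to right until a non-nullable symbol is reached.

From F → g num:
  - g is a terminal: add 'g' and stop
From F → F g T:
  - F is the symbol being defined: contributes nothing new
    F is not nullable, so stop
From F → c g g:
  - c is a terminal: add 'c' and stop
From F → g F c:
  - g is a terminal: add 'g' and stop

Collecting: FIRST(F) = { 'c', 'g' }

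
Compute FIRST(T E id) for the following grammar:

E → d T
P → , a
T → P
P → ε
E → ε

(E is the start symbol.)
FIRST sets of the non-terminals involved (from the grammar, by fixed-point iteration):
  FIRST(T) = { ',', ε }
  FIRST(E) = { 'd', ε }

To compute FIRST(T E id), process the symbols left to right:
Symbol T is a non-terminal. Add FIRST(T) \ {ε} = { ',' }
T is nullable (ε ∈ FIRST(T)), continue to the next symbol.
Symbol E is a non-terminal. Add FIRST(E) \ {ε} = { 'd' }
E is nullable (ε ∈ FIRST(E)), continue to the next symbol.
Symbol id is a terminal. Add 'id' and stop.
FIRST(T E id) = { ',', 'd', 'id' }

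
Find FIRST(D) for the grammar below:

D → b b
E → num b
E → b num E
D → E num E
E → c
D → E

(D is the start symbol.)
{ 'b', 'c', 'num' }

FIRST sets of the other non-terminals involved (by the same procedure, iterated to a fixed point):
  FIRST(E) = { 'b', 'c', 'num' }

From D → b b:
  - b is a terminal: add 'b' and stop
From D → E num E:
  - E is a non-terminal: add FIRST(E) \ {ε} = { 'b', 'c', 'num' }
    E is not nullable, so stop
From D → E:
  - E is a non-terminal: add FIRST(E) \ {ε} = { 'b', 'c', 'num' }
    E is not nullable, so stop

Collecting: FIRST(D) = { 'b', 'c', 'num' }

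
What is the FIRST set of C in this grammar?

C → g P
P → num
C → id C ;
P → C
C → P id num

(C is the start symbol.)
{ 'g', 'id', 'num' }

To compute FIRST(C), examine every production with C on the left-hand side, reading each right-hand side left to right until a non-nullable symbol is reached.

FIRST sets of the other non-terminals involved (by the same procedure, iterated to a fixed point):
  FIRST(P) = { 'g', 'id', 'num' }

From C → g P:
  - g is a terminal: add 'g' and stop
From C → id C ;:
  - id is a terminal: add 'id' and stop
From C → P id num:
  - P is a non-terminal: add FIRST(P) \ {ε} = { 'g', 'id', 'num' }
    P is not nullable, so stop

Collecting: FIRST(C) = { 'g', 'id', 'num' }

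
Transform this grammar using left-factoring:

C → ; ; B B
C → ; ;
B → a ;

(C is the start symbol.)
Left-factoring transforms A → αβ₁ | αβ₂ into A → αA' and A' → β₁ | β₂
(α is the longest common prefix among the alternatives). Repeat until
no nonterminal has two alternatives with a common prefix.

Round 1: C has alternatives sharing prefix '; ;'. Introduce C': C → ; ; C'
  Add: C' → B B
  Add: C' → ε

No remaining common prefixes — done.

Resulting grammar:
C → ; ; C'
C' → B B
C' → ε
B → a ;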